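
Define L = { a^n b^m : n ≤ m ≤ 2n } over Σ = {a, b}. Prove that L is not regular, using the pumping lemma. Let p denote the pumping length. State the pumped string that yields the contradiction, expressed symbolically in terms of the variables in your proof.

Assume L is regular; let p be its pumping constant.
Take w = a^p b^p ∈ L (since p ≤ p ≤ 2p), with |w| = 2p ≥ p.
Write w = xyz as guaranteed by the lemma, with |xy| ≤ p and y is nonempty.
Because |xy| ≤ p and w begins with p copies of a, we have y = a^k with 1 ≤ k ≤ p.
Pump with i = 2: xy^2z = a^{p+k} b^p. Now n = p+k > p = m, so the condition n ≤ m fails. Thus xy^2z ∉ L.
This contradicts the pumping lemma, so L is not regular.

a^{p+k} b^p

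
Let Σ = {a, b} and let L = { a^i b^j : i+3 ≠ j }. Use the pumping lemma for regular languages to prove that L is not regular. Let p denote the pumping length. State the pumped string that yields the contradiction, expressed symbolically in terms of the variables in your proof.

a^{p+p!} b^{p+p!+3}

Suppose for contradiction that L is regular, and let p be the pumping length.
Choose w = a^p b^{p+p!+3}. Since p ≠ (p+p!+3)-3 = p+p!, w ∈ L; and |w| ≥ p.
Write w = xyz as guaranteed by the lemma, with |xy| ≤ p and |y| > 0.
Because |xy| ≤ p and w begins with p copies of a, we have y = a^k with 1 ≤ k ≤ p.
Since 1 ≤ k ≤ p, k divides p!; set t = 1 + p!/k. Then xy^t z has p + (p!/k)·k = p + p! copies of a. Now the a-count is p+p! and (b-count)-3 = (p+p!+3)-3 = p+p!, so i+3 ≠ j fails. So xy^t z = a^{p+p!} b^{p+p!+3} ∉ L.
This contradicts the pumping lemma, so L is not regular.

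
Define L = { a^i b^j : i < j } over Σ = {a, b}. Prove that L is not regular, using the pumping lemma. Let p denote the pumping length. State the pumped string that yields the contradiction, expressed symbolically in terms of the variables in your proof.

a^{p+k} b^{p+1}

Toward a contradiction, assume L is regular with pumping length p.
Choose w = a^p b^{p+1} ∈ L, with |w| = 2p+1 ≥ p.
By the pumping lemma, w = xyz with |xy| ≤ p and |y| ≥ 1.
Because |xy| ≤ p and w begins with p copies of a, we have y = a^k with 1 ≤ k ≤ p.
Consider xy^2z = a^{p+k} b^{p+1}. Since k ≥ 1, the a-count p+k is at least p+1, so i < j fails; thus xy^2z ∉ L.
This is a contradiction; hence L is not regular.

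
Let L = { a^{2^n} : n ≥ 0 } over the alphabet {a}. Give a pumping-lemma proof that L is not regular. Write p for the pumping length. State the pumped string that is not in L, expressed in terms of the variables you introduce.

Toward a contradiction, assume L is regular with pumping length p.
Take w = a^{2^p} ∈ L with |w| = 2^p ≥ p.
The pumping lemma gives a decomposition w = xyz where |xy| ≤ p and |y| ≥ 1.
Then y = a^k for some k with 1 ≤ k ≤ p.
Pump with i = 2: xy^2z = a^{2^p+k}. Since 1 ≤ k ≤ p < 2^p, we have 2^p < 2^p+k < 2^{p+1}, so 2^p+k is not a power of 2. So xy^2z ∉ L.
This is a contradiction; hence L is not regular.

a^{2^p+k}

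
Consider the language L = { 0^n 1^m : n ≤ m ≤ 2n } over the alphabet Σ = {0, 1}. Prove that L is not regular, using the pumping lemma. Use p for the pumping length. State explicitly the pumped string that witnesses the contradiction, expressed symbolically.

0^{p+k} 1^p

Assume L is regular; let p be its pumping constant.
Take w = 0^p 1^p ∈ L (since p ≤ p ≤ 2p), with |w| = 2p ≥ p.
The pumping lemma gives a decomposition w = xyz where |xy| ≤ p and |y| ≥ 1.
Because |xy| ≤ p and w begins with p copies of 0, we have y = 0^k with 1 ≤ k ≤ p.
Pump with i = 2: xy^2z = 0^{p+k} 1^p. Now n = p+k > p = m, so the condition n ≤ m fails. Thus xy^2z ∉ L.
This is a contradiction; hence L is not regular.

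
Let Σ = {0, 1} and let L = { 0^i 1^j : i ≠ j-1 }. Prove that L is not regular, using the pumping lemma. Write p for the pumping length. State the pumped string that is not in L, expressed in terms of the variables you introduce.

0^{p+p!} 1^{p+p!+1}

Assume L is regular; let p be its pumping constant.
Choose w = 0^p 1^{p+p!+1}. Since p ≠ (p+p!+1)-1 = p+p!, w ∈ L; and |w| ≥ p.
By the pumping lemma, w = xyz with |xy| ≤ p and y is nonempty.
Since the first p symbols of w are all 0's and |xy| ≤ p, y lies entirely in the leading 0-block: y = 0^k for some k with 1 ≤ k ≤ p.
Since 1 ≤ k ≤ p, k divides p!; set t = 1 + p!/k. Then xy^t z has p + (p!/k)·k = p + p! copies of 0. Now the 0-count is p+p! and (1-count)-1 = (p+p!+1)-1 = p+p!, so i ≠ j-1 fails. So xy^t z = 0^{p+p!} 1^{p+p!+1} ∉ L.
This contradicts the pumping lemma, so L is not regular.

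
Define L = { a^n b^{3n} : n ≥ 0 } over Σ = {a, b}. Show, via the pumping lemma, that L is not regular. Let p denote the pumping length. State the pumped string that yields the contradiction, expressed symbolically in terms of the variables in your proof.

a^{p+k} b^{3p}

Suppose for contradiction that L is regular, and let p be the pumping length.
Choose w = a^p b^{3p}, which is in L with |w| = 4p ≥ p.
The pumping lemma gives a decomposition w = xyz where |xy| ≤ p and y is nonempty.
The first p characters of w are a's, so xy (and hence y) consists only of a's. Write y = a^k, 1 ≤ k ≤ p.
Pump with i = 2: xy^2z = a^{p+k} b^{3p}. For this to lie in L we would need 3p = 3(p+k), which forces k = 0. But k ≥ 1, so xy^2z ∉ L.
This is a contradiction; hence L is not regular.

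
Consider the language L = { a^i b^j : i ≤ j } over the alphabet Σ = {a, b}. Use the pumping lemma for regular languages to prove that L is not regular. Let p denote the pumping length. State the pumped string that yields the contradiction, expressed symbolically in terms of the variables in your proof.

Assume L is regular. Let p be the pumping length given by the pumping lemma.
Choose w = a^p b^p ∈ L, with |w| = 2p ≥ p.
By the pumping lemma, w = xyz with |xy| ≤ p and |y| ≥ 1.
The first p characters of w are a's, so xy (and hence y) consists only of a's. Write y = a^k, 1 ≤ k ≤ p.
Consider xy^2z = a^{p+k} b^p. Since k ≥ 1, the a-count p+k exceeds the b-count p, so i ≤ j fails; thus xy^2z ∉ L.
This is a contradiction; hence L is not regular.

a^{p+k} b^p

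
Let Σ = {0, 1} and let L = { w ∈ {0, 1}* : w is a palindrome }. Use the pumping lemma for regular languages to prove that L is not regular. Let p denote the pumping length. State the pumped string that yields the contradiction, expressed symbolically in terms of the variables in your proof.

Assume L is regular. Let p be the pumping length given by the pumping lemma.
Take w = 0^p 1 0^p, a palindrome of length 2p+1 ≥ p.
The pumping lemma gives a decomposition w = xyz where |xy| ≤ p and |y| ≥ 1.
Because |xy| ≤ p and w begins with p copies of 0, we have y = 0^k with 1 ≤ k ≤ p.
Pump with i = 2: xy^2z = 0^{p+k} 1 0^p. Its reverse is 0^p 1 0^{p+k}, which differs from xy^2z since k ≥ 1. So xy^2z is not a palindrome and xy^2z ∉ L.
Contradiction. Therefore L is not regular.

0^{p+k} 1 0^p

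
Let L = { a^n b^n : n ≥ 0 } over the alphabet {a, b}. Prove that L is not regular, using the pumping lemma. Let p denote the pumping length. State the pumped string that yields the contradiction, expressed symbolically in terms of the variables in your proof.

a^{p+k} b^p

Assume L is regular; let p be its pumping constant.
Take w = a^p b^p. Then w ∈ L and |w| = 2p ≥ p.
By the pumping lemma, w = xyz with |xy| ≤ p and |y| > 0.
The first p characters of w are a's, so xy (and hence y) consists only of a's. Write y = a^k, 1 ≤ k ≤ p.
Pump with i = 2: xy^2z = a^{p+k} b^p. For this to lie in L we would need p = p+k, which forces k = 0. But k ≥ 1, so xy^2z ∉ L.
This is a contradiction; hence L is not regular.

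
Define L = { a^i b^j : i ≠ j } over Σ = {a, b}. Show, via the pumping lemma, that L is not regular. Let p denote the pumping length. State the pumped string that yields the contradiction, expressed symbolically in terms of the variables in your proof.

a^{p+p!} b^{p+p!}

Suppose for contradiction that L is regular, and let p be the pumping length.
Choose w = a^p b^{p+p!}. Since p ≠ p+p!, w ∈ L; and |w| ≥ p.
Write w = xyz as guaranteed by the lemma, with |xy| ≤ p and |y| ≥ 1.
The first p characters of w are a's, so xy (and hence y) consists only of a's. Write y = a^k, 1 ≤ k ≤ p.
Since 1 ≤ k ≤ p, k divides p!; set t = 1 + p!/k. Then xy^t z has p + (p!/k)·k = p + p! copies of a. Now the a-count equals the b-count, so i ≠ j fails. So xy^t z = a^{p+p!} b^{p+p!} ∉ L.
Contradiction. Therefore L is not regular.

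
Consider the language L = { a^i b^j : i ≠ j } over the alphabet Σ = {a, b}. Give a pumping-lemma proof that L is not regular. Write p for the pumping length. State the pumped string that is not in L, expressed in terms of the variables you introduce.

a^{p+p!} b^{p+p!}

Assume L is regular. Let p be the pumping length given by the pumping lemma.
Choose w = a^p b^{p+p!}. Since p ≠ p+p!, w ∈ L; and |w| ≥ p.
By the pumping lemma, w = xyz with |xy| ≤ p and y is nonempty.
The first p characters of w are a's, so xy (and hence y) consists only of a's. Write y = a^k, 1 ≤ k ≤ p.
Since 1 ≤ k ≤ p, k divides p!; set t = 1 + p!/k. Then xy^t z has p + (p!/k)·k = p + p! copies of a. Now the a-count equals the b-count, so i ≠ j fails. So xy^t z = a^{p+p!} b^{p+p!} ∉ L.
This is a contradiction; hence L is not regular.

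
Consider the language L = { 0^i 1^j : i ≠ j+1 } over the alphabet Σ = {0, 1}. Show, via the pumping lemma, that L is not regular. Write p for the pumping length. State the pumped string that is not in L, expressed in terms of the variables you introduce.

0^{p+p!} 1^{p+p!-1}

Assume L is regular. Let p be the pumping length given by the pumping lemma.
Choose w = 0^p 1^{p+p!-1}. Since p ≠ (p+p!-1)+1 = p+p!, w ∈ L; and |w| ≥ p.
By the pumping lemma, w = xyz with |xy| ≤ p and y is nonempty.
Because |xy| ≤ p and w begins with p copies of 0, we have y = 0^k with 1 ≤ k ≤ p.
Since 1 ≤ k ≤ p, k divides p!; set t = 1 + p!/k. Then xy^t z has p + (p!/k)·k = p + p! copies of 0. Now the 0-count is p+p! and (1-count)+1 = (p+p!-1)+1 = p+p!, so i ≠ j+1 fails. So xy^t z = 0^{p+p!} 1^{p+p!-1} ∉ L.
This contradicts the pumping lemma, so L is not regular.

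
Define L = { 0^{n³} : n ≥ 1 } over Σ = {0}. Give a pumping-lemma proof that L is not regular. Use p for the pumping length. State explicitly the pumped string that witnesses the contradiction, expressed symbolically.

0^{p³+k}

Assume L is regular; let p be its pumping constant.
Take w = 0^{p³} ∈ L with |w| = p³ ≥ p.
Write w = xyz as guaranteed by the lemma, with |xy| ≤ p and |y| ≥ 1.
Then y = 0^k for some k with 1 ≤ k ≤ p.
Pump with i = 2: xy^2z = 0^{p³+k}. Since 1 ≤ k ≤ p, p³ < p³+k ≤ p³+p < p³+3p²+3p+1 = (p+1)³, so p³+k is not a perfect cube. So xy^2z ∉ L.
This contradicts the pumping lemma, so L is not regular.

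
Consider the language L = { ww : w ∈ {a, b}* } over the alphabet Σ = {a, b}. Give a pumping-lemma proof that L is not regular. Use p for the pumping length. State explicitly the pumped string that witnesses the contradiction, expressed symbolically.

Assume L is regular. Let p be the pumping length given by the pumping lemma.
Take w = a^p b^p a^p b^p = uu where u = a^pb^p; then w ∈ L and |w| = 4p ≥ p.
By the pumping lemma, w = xyz with |xy| ≤ p and y is nonempty.
Since the first p symbols of w are all a's and |xy| ≤ p, y lies entirely in the leading a-block: y = a^k for some k with 1 ≤ k ≤ p.
Pump with i = 2: xy^2z = a^{p+k} b^p a^p b^p, of length 4p+k. Suppose this equals vv. The string starts with a and ends with b, so v does too; thus the boundary between the two copies of v is a b→a transition. There is exactly one such transition, at position 2p+k, so |v| = 2p+k and |vv| = 4p+2k ≠ 4p+k since k ≥ 1. So xy^2z ∉ L.
This contradicts the pumping lemma, so L is not regular.

a^{p+k} b^p a^p b^p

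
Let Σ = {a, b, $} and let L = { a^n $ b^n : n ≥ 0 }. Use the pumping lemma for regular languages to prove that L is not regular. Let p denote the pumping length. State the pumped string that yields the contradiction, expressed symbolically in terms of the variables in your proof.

a^{p+k} $ b^p

Suppose for contradiction that L is regular, and let p be the pumping length.
Take w = a^p $ b^p ∈ L with |w| = 2p+1 ≥ p.
The pumping lemma gives a decomposition w = xyz where |xy| ≤ p and |y| > 0.
Because |xy| ≤ p and w begins with p copies of a, we have y = a^k with 1 ≤ k ≤ p.
Pump with i = 2: xy^2z = a^{p+k} $ b^p, which would require p+k = p. But k ≥ 1, so xy^2z ∉ L.
This is a contradiction; hence L is not regular.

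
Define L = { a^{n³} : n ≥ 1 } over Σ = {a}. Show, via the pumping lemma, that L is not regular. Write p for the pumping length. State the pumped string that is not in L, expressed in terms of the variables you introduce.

Assume L is regular; let p be its pumping constant.
Take w = a^{p³} ∈ L with |w| = p³ ≥ p.
The pumping lemma gives a decomposition w = xyz where |xy| ≤ p and |y| ≥ 1.
Then y = a^k for some k with 1 ≤ k ≤ p.
Pump with i = 2: xy^2z = a^{p³+k}. Since 1 ≤ k ≤ p, p³ < p³+k ≤ p³+p < p³+3p²+3p+1 = (p+1)³, so p³+k is not a perfect cube. So xy^2z ∉ L.
Contradiction. Therefore L is not regular.

a^{p³+k}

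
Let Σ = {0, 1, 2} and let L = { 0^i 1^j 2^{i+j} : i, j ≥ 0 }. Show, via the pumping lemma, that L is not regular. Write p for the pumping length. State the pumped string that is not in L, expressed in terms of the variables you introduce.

0^{p+k} 1^p 2^{2p}

Suppose for contradiction that L is regular, and let p be the pumping length.
Take w = 0^p 1^p 2^{2p} ∈ L (with i=j=p, i+j=2p), |w| = 4p ≥ p.
Write w = xyz as guaranteed by the lemma, with |xy| ≤ p and |y| > 0.
Since the first p symbols of w are all 0's and |xy| ≤ p, y lies entirely in the leading 0-block: y = 0^k for some k with 1 ≤ k ≤ p.
Consider xy^2z = 0^{p+k} 1^p 2^{2p}. Now the 0- and 1-counts sum to 2p+k, but the 2-count is 2p ≠ 2p+k. So xy^2z ∉ L.
This contradicts the pumping lemma, so L is not regular.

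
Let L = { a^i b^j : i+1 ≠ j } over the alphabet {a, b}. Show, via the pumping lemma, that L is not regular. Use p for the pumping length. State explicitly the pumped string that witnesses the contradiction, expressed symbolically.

Toward a contradiction, assume L is regular with pumping length p.
Choose w = a^p b^{p+p!+1}. Since p ≠ (p+p!+1)-1 = p+p!, w ∈ L; and |w| ≥ p.
The pumping lemma gives a decomposition w = xyz where |xy| ≤ p and |y| > 0.
Since the first p symbols of w are all a's and |xy| ≤ p, y lies entirely in the leading a-block: y = a^k for some k with 1 ≤ k ≤ p.
Since 1 ≤ k ≤ p, k divides p!; set t = 1 + p!/k. Then xy^t z has p + (p!/k)·k = p + p! copies of a. Now the a-count is p+p! and (b-count)-1 = (p+p!+1)-1 = p+p!, so i+1 ≠ j fails. So xy^t z = a^{p+p!} b^{p+p!+1} ∉ L.
Contradiction. Therefore L is not regular.

a^{p+p!} b^{p+p!+1}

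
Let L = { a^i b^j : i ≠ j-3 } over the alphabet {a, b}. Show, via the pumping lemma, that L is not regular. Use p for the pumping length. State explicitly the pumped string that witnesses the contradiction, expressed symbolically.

Suppose for contradiction that L is regular, and let p be the pumping length.
Choose w = a^p b^{p+p!+3}. Since p ≠ (p+p!+3)-3 = p+p!, w ∈ L; and |w| ≥ p.
Write w = xyz as guaranteed by the lemma, with |xy| ≤ p and |y| ≥ 1.
The first p characters of w are a's, so xy (and hence y) consists only of a's. Write y = a^k, 1 ≤ k ≤ p.
Since 1 ≤ k ≤ p, k divides p!; set t = 1 + p!/k. Then xy^t z has p + (p!/k)·k = p + p! copies of a. Now the a-count is p+p! and (b-count)-3 = (p+p!+3)-3 = p+p!, so i ≠ j-3 fails. So xy^t z = a^{p+p!} b^{p+p!+3} ∉ L.
Contradiction. Therefore L is not regular.

a^{p+p!} b^{p+p!+3}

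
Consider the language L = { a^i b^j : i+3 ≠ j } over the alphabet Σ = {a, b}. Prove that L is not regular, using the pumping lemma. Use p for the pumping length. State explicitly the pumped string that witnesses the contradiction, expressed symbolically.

Toward a contradiction, assume L is regular with pumping length p.
Choose w = a^p b^{p+p!+3}. Since p ≠ (p+p!+3)-3 = p+p!, w ∈ L; and |w| ≥ p.
By the pumping lemma, w = xyz with |xy| ≤ p and y is nonempty.
Since the first p symbols of w are all a's and |xy| ≤ p, y lies entirely in the leading a-block: y = a^k for some k with 1 ≤ k ≤ p.
Since 1 ≤ k ≤ p, k divides p!; set t = 1 + p!/k. Then xy^t z has p + (p!/k)·k = p + p! copies of a. Now the a-count is p+p! and (b-count)-3 = (p+p!+3)-3 = p+p!, so i+3 ≠ j fails. So xy^t z = a^{p+p!} b^{p+p!+3} ∉ L.
This contradicts the pumping lemma, so L is not regular.

a^{p+p!} b^{p+p!+3}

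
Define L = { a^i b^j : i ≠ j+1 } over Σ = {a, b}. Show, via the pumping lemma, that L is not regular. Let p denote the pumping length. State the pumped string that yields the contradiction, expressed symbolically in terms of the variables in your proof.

Assume L is regular. Let p be the pumping length given by the pumping lemma.
Choose w = a^p b^{p+p!-1}. Since p ≠ (p+p!-1)+1 = p+p!, w ∈ L; and |w| ≥ p.
The pumping lemma gives a decomposition w = xyz where |xy| ≤ p and |y| > 0.
Since the first p symbols of w are all a's and |xy| ≤ p, y lies entirely in the leading a-block: y = a^k for some k with 1 ≤ k ≤ p.
Since 1 ≤ k ≤ p, k divides p!; set t = 1 + p!/k. Then xy^t z has p + (p!/k)·k = p + p! copies of a. Now the a-count is p+p! and (b-count)+1 = (p+p!-1)+1 = p+p!, so i ≠ j+1 fails. So xy^t z = a^{p+p!} b^{p+p!-1} ∉ L.
This contradicts the pumping lemma, so L is not regular.

a^{p+p!} b^{p+p!-1}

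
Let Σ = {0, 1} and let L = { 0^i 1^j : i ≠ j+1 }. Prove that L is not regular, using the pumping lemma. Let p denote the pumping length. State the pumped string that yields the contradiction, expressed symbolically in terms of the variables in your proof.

0^{p+p!} 1^{p+p!-1}

Assume L is regular; let p be its pumping constant.
Choose w = 0^p 1^{p+p!-1}. Since p ≠ (p+p!-1)+1 = p+p!, w ∈ L; and |w| ≥ p.
Write w = xyz as guaranteed by the lemma, with |xy| ≤ p and y is nonempty.
The first p characters of w are 0's, so xy (and hence y) consists only of 0's. Write y = 0^k, 1 ≤ k ≤ p.
Since 1 ≤ k ≤ p, k divides p!; set t = 1 + p!/k. Then xy^t z has p + (p!/k)·k = p + p! copies of 0. Now the 0-count is p+p! and (1-count)+1 = (p+p!-1)+1 = p+p!, so i ≠ j+1 fails. So xy^t z = 0^{p+p!} 1^{p+p!-1} ∉ L.
This contradicts the pumping lemma, so L is not regular.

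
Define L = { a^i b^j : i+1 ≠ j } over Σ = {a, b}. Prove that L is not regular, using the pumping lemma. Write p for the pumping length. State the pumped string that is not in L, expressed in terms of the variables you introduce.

a^{p+p!} b^{p+p!+1}

Toward a contradiction, assume L is regular with pumping length p.
Choose w = a^p b^{p+p!+1}. Since p ≠ (p+p!+1)-1 = p+p!, w ∈ L; and |w| ≥ p.
Write w = xyz as guaranteed by the lemma, with |xy| ≤ p and y is nonempty.
The first p characters of w are a's, so xy (and hence y) consists only of a's. Write y = a^k, 1 ≤ k ≤ p.
Since 1 ≤ k ≤ p, k divides p!; set t = 1 + p!/k. Then xy^t z has p + (p!/k)·k = p + p! copies of a. Now the a-count is p+p! and (b-count)-1 = (p+p!+1)-1 = p+p!, so i+1 ≠ j fails. So xy^t z = a^{p+p!} b^{p+p!+1} ∉ L.
This contradicts the pumping lemma, so L is not regular.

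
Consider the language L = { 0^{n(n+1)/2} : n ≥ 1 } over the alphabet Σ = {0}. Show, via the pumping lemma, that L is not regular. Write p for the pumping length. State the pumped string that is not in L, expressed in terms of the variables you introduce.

0^{p(p+1)/2+k}

Toward a contradiction, assume L is regular with pumping length p.
Take w = 0^{p(p+1)/2} ∈ L with |w| = p(p+1)/2 ≥ p.
The pumping lemma gives a decomposition w = xyz where |xy| ≤ p and y is nonempty.
Then y = 0^k for some k with 1 ≤ k ≤ p.
Pump with i = 2: xy^2z = 0^{p(p+1)/2+k}. Since 1 ≤ k ≤ p, p(p+1)/2 < p(p+1)/2+k ≤ p(p+1)/2+p < (p+1)(p+2)/2, so p(p+1)/2+k is strictly between consecutive triangular numbers. So xy^2z ∉ L.
This contradicts the pumping lemma, so L is not regular.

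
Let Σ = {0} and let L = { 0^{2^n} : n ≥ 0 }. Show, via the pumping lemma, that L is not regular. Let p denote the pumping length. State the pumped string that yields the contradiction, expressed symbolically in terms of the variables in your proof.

0^{2^p+k}

Assume L is regular. Let p be the pumping length given by the pumping lemma.
Take w = 0^{2^p} ∈ L with |w| = 2^p ≥ p.
By the pumping lemma, w = xyz with |xy| ≤ p and |y| ≥ 1.
Then y = 0^k for some k with 1 ≤ k ≤ p.
Pump with i = 2: xy^2z = 0^{2^p+k}. Since 1 ≤ k ≤ p < 2^p, we have 2^p < 2^p+k < 2^{p+1}, so 2^p+k is not a power of 2. So xy^2z ∉ L.
Contradiction. Therefore L is not regular.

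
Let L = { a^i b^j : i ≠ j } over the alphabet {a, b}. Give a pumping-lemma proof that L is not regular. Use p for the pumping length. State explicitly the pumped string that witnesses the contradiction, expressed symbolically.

a^{p+p!} b^{p+p!}

Toward a contradiction, assume L is regular with pumping length p.
Choose w = a^p b^{p+p!}. Since p ≠ p+p!, w ∈ L; and |w| ≥ p.
Write w = xyz as guaranteed by the lemma, with |xy| ≤ p and y is nonempty.
The first p characters of w are a's, so xy (and hence y) consists only of a's. Write y = a^k, 1 ≤ k ≤ p.
Since 1 ≤ k ≤ p, k divides p!; set t = 1 + p!/k. Then xy^t z has p + (p!/k)·k = p + p! copies of a. Now the a-count equals the b-count, so i ≠ j fails. So xy^t z = a^{p+p!} b^{p+p!} ∉ L.
This is a contradiction; hence L is not regular.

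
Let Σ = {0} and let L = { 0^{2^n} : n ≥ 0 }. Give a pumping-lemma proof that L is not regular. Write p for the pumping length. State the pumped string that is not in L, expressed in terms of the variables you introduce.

Assume L is regular; let p be its pumping constant.
Take w = 0^{2^p} ∈ L with |w| = 2^p ≥ p.
The pumping lemma gives a decomposition w = xyz where |xy| ≤ p and |y| > 0.
Then y = 0^k for some k with 1 ≤ k ≤ p.
Pump with i = 2: xy^2z = 0^{2^p+k}. Since 1 ≤ k ≤ p < 2^p, we have 2^p < 2^p+k < 2^{p+1}, so 2^p+k is not a power of 2. So xy^2z ∉ L.
This is a contradiction; hence L is not regular.

0^{2^p+k}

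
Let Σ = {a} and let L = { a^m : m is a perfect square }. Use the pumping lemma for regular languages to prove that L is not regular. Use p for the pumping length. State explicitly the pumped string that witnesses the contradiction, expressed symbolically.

a^{p²+k}

Assume L is regular; let p be its pumping constant.
Take w = a^{p²} ∈ L with |w| = p² ≥ p.
By the pumping lemma, w = xyz with |xy| ≤ p and |y| > 0.
Then y = a^k for some k with 1 ≤ k ≤ p.
Pump with i = 2: xy^2z = a^{p²+k}. Since 1 ≤ k ≤ p, p² < p²+k ≤ p²+p < (p+1)², so p²+k lies strictly between consecutive squares and is not a perfect square. So xy^2z ∉ L.
Contradiction. Therefore L is not regular.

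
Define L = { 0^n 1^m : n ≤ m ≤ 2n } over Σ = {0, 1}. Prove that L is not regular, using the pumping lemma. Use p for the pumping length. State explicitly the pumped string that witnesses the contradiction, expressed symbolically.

0^{p+k} 1^p

Suppose for contradiction that L is regular, and let p be the pumping length.
Take w = 0^p 1^p ∈ L (since p ≤ p ≤ 2p), with |w| = 2p ≥ p.
Write w = xyz as guaranteed by the lemma, with |xy| ≤ p and y is nonempty.
Since the first p symbols of w are all 0's and |xy| ≤ p, y lies entirely in the leading 0-block: y = 0^k for some k with 1 ≤ k ≤ p.
Pump with i = 2: xy^2z = 0^{p+k} 1^p. Now n = p+k > p = m, so the condition n ≤ m fails. Thus xy^2z ∉ L.
Contradiction. Therefore L is not regular.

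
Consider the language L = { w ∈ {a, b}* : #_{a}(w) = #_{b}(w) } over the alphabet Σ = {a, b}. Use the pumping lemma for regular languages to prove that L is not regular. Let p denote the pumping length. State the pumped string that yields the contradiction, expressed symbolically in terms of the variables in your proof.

Assume L is regular. Let p be the pumping length given by the pumping lemma.
Choose w = a^p b^p ∈ L with |w| = 2p ≥ p.
Write w = xyz as guaranteed by the lemma, with |xy| ≤ p and |y| ≥ 1.
Since the first p symbols of w are all a's and |xy| ≤ p, y lies entirely in the leading a-block: y = a^k for some k with 1 ≤ k ≤ p.
Pump with i = 2: xy^2z = a^{p+k} b^p has p+k occurrences of a but only p of b. Since k ≥ 1 the counts differ, so xy^2z ∉ L.
This is a contradiction; hence L is not regular.

a^{p+k} b^p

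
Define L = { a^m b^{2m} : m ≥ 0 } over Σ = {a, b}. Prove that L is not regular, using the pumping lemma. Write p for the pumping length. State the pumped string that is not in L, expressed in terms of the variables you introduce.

a^{p+k} b^{2p}

Suppose for contradiction that L is regular, and let p be the pumping length.
Choose w = a^p b^{2p}, which is in L with |w| = 3p ≥ p.
By the pumping lemma, w = xyz with |xy| ≤ p and |y| ≥ 1.
The first p characters of w are a's, so xy (and hence y) consists only of a's. Write y = a^k, 1 ≤ k ≤ p.
Pump with i = 2: xy^2z = a^{p+k} b^{2p}. For this to lie in L we would need 2p = 2(p+k), which forces k = 0. But k ≥ 1, so xy^2z ∉ L.
This is a contradiction; hence L is not regular.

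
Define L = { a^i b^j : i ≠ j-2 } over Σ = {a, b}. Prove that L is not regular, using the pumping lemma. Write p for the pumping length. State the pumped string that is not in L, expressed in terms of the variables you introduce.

a^{p+p!} b^{p+p!+2}

Toward a contradiction, assume L is regular with pumping length p.
Choose w = a^p b^{p+p!+2}. Since p ≠ (p+p!+2)-2 = p+p!, w ∈ L; and |w| ≥ p.
Write w = xyz as guaranteed by the lemma, with |xy| ≤ p and |y| > 0.
The first p characters of w are a's, so xy (and hence y) consists only of a's. Write y = a^k, 1 ≤ k ≤ p.
Since 1 ≤ k ≤ p, k divides p!; set t = 1 + p!/k. Then xy^t z has p + (p!/k)·k = p + p! copies of a. Now the a-count is p+p! and (b-count)-2 = (p+p!+2)-2 = p+p!, so i ≠ j-2 fails. So xy^t z = a^{p+p!} b^{p+p!+2} ∉ L.
Contradiction. Therefore L is not regular.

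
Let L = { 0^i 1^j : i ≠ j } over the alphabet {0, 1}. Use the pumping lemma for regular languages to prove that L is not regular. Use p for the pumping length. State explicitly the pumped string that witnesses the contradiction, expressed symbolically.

0^{p+p!} 1^{p+p!}

Assume L is regular; let p be its pumping constant.
Choose w = 0^p 1^{p+p!}. Since p ≠ p+p!, w ∈ L; and |w| ≥ p.
Write w = xyz as guaranteed by the lemma, with |xy| ≤ p and |y| ≥ 1.
Because |xy| ≤ p and w begins with p copies of 0, we have y = 0^k with 1 ≤ k ≤ p.
Since 1 ≤ k ≤ p, k divides p!; set t = 1 + p!/k. Then xy^t z has p + (p!/k)·k = p + p! copies of 0. Now the 0-count equals the 1-count, so i ≠ j fails. So xy^t z = 0^{p+p!} 1^{p+p!} ∉ L.
This is a contradiction; hence L is not regular.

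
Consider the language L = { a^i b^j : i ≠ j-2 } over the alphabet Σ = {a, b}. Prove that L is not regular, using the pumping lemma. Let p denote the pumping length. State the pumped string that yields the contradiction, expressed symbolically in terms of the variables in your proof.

a^{p+p!} b^{p+p!+2}

Assume L is regular. Let p be the pumping length given by the pumping lemma.
Choose w = a^p b^{p+p!+2}. Since p ≠ (p+p!+2)-2 = p+p!, w ∈ L; and |w| ≥ p.
The pumping lemma gives a decomposition w = xyz where |xy| ≤ p and |y| > 0.
The first p characters of w are a's, so xy (and hence y) consists only of a's. Write y = a^k, 1 ≤ k ≤ p.
Since 1 ≤ k ≤ p, k divides p!; set t = 1 + p!/k. Then xy^t z has p + (p!/k)·k = p + p! copies of a. Now the a-count is p+p! and (b-count)-2 = (p+p!+2)-2 = p+p!, so i ≠ j-2 fails. So xy^t z = a^{p+p!} b^{p+p!+2} ∉ L.
Contradiction. Therefore L is not regular.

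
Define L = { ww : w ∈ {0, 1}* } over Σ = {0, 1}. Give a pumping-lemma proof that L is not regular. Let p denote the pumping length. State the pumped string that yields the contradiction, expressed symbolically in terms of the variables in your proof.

Assume L is regular. Let p be the pumping length given by the pumping lemma.
Take w = 0^p 1^p 0^p 1^p = uu where u = 0^p1^p; then w ∈ L and |w| = 4p ≥ p.
Write w = xyz as guaranteed by the lemma, with |xy| ≤ p and |y| ≥ 1.
Because |xy| ≤ p and w begins with p copies of 0, we have y = 0^k with 1 ≤ k ≤ p.
Pump with i = 2: xy^2z = 0^{p+k} 1^p 0^p 1^p, of length 4p+k. Suppose this equals vv. The string starts with 0 and ends with 1, so v does too; thus the boundary between the two copies of v is a 1→0 transition. There is exactly one such transition, at position 2p+k, so |v| = 2p+k and |vv| = 4p+2k ≠ 4p+k since k ≥ 1. So xy^2z ∉ L.
This contradicts the pumping lemma, so L is not regular.

0^{p+k} 1^p 0^p 1^p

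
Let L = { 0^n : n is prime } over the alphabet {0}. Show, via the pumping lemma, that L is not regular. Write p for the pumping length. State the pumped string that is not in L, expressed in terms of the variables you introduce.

0^{q(1+k)}

Assume L is regular. Let p be the pumping length given by the pumping lemma.
Let q be a prime with q ≥ p+2 (infinitely many primes exist), and take w = 0^q ∈ L with |w| = q ≥ p.
The pumping lemma gives a decomposition w = xyz where |xy| ≤ p and y is nonempty.
Then y = 0^k for some k with 1 ≤ k ≤ p.
Since 1 ≤ k ≤ p, |xz| = q-k. Pump with i = q+1: |xy^{q+1}z| = (q-k)+(q+1)k = q+qk = q(1+k), which is composite (both factors ≥ 2). So xy^{q+1}z = 0^{q(1+k)} ∉ L.
Contradiction. Therefore L is not regular.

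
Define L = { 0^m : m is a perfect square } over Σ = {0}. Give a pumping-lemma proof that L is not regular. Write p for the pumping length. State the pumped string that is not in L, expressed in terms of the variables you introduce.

Assume L is regular. Let p be the pumping length given by the pumping lemma.
Take w = 0^{p²} ∈ L with |w| = p² ≥ p.
By the pumping lemma, w = xyz with |xy| ≤ p and |y| > 0.
Then y = 0^k for some k with 1 ≤ k ≤ p.
Pump with i = 2: xy^2z = 0^{p²+k}. Since 1 ≤ k ≤ p, p² < p²+k ≤ p²+p < (p+1)², so p²+k lies strictly between consecutive squares and is not a perfect square. So xy^2z ∉ L.
This is a contradiction; hence L is not regular.

0^{p²+k}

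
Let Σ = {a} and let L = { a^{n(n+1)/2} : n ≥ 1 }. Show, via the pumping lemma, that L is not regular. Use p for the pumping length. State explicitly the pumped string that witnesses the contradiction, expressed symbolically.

a^{p(p+1)/2+k}

Toward a contradiction, assume L is regular with pumping length p.
Take w = a^{p(p+1)/2} ∈ L with |w| = p(p+1)/2 ≥ p.
The pumping lemma gives a decomposition w = xyz where |xy| ≤ p and |y| > 0.
Then y = a^k for some k with 1 ≤ k ≤ p.
Pump with i = 2: xy^2z = a^{p(p+1)/2+k}. Since 1 ≤ k ≤ p, p(p+1)/2 < p(p+1)/2+k ≤ p(p+1)/2+p < (p+1)(p+2)/2, so p(p+1)/2+k is strictly between consecutive triangular numbers. So xy^2z ∉ L.
This contradicts the pumping lemma, so L is not regular.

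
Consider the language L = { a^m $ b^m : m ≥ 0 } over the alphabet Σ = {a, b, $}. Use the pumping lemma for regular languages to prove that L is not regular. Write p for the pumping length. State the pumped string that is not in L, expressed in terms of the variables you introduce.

a^{p+k} $ b^p

Assume L is regular. Let p be the pumping length given by the pumping lemma.
Take w = a^p $ b^p ∈ L with |w| = 2p+1 ≥ p.
By the pumping lemma, w = xyz with |xy| ≤ p and |y| ≥ 1.
Because |xy| ≤ p and w begins with p copies of a, we have y = a^k with 1 ≤ k ≤ p.
Pump with i = 2: xy^2z = a^{p+k} $ b^p, which would require p+k = p. But k ≥ 1, so xy^2z ∉ L.
Contradiction. Therefore L is not regular.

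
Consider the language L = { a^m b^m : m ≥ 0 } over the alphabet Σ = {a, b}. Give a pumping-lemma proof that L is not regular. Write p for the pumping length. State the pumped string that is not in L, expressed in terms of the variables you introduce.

a^{p+k} b^p

Assume L is regular. Let p be the pumping length given by the pumping lemma.
Take w = a^p b^p. Then w ∈ L and |w| = 2p ≥ p.
By the pumping lemma, w = xyz with |xy| ≤ p and |y| > 0.
The first p characters of w are a's, so xy (and hence y) consists only of a's. Write y = a^k, 1 ≤ k ≤ p.
Pump with i = 2: xy^2z = a^{p+k} b^p. For this to lie in L we would need p = p+k, which forces k = 0. But k ≥ 1, so xy^2z ∉ L.
This contradicts the pumping lemma, so L is not regular.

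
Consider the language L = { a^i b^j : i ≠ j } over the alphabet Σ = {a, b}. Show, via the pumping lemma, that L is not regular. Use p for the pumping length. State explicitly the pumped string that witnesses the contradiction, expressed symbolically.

a^{p+p!} b^{p+p!}

Toward a contradiction, assume L is regular with pumping length p.
Choose w = a^p b^{p+p!}. Since p ≠ p+p!, w ∈ L; and |w| ≥ p.
The pumping lemma gives a decomposition w = xyz where |xy| ≤ p and |y| > 0.
Because |xy| ≤ p and w begins with p copies of a, we have y = a^k with 1 ≤ k ≤ p.
Since 1 ≤ k ≤ p, k divides p!; set t = 1 + p!/k. Then xy^t z has p + (p!/k)·k = p + p! copies of a. Now the a-count equals the b-count, so i ≠ j fails. So xy^t z = a^{p+p!} b^{p+p!} ∉ L.
This is a contradiction; hence L is not regular.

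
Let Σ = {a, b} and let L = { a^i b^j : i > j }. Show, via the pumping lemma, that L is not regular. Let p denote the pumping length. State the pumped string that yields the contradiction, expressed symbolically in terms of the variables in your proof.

Toward a contradiction, assume L is regular with pumping length p.
Choose w = a^{p+1} b^p ∈ L, with |w| = 2p+1 ≥ p.
Write w = xyz as guaranteed by the lemma, with |xy| ≤ p and |y| > 0.
Because |xy| ≤ p and w begins with p copies of a, we have y = a^k with 1 ≤ k ≤ p.
Consider xy^0z = xz = a^{p+1-k} b^p. Since k ≥ 1, the a-count p+1-k is at most p, so i > j fails; thus xz ∉ L.
This is a contradiction; hence L is not regular.

a^{p+1-k} b^p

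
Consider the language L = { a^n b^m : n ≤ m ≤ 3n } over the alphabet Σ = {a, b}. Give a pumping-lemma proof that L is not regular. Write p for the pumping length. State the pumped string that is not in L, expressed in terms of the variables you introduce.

a^{p+k} b^p

Assume L is regular; let p be its pumping constant.
Take w = a^p b^p ∈ L (since p ≤ p ≤ 3p), with |w| = 2p ≥ p.
By the pumping lemma, w = xyz with |xy| ≤ p and |y| ≥ 1.
The first p characters of w are a's, so xy (and hence y) consists only of a's. Write y = a^k, 1 ≤ k ≤ p.
Pump with i = 2: xy^2z = a^{p+k} b^p. Now n = p+k > p = m, so the condition n ≤ m fails. Thus xy^2z ∉ L.
This contradicts the pumping lemma, so L is not regular.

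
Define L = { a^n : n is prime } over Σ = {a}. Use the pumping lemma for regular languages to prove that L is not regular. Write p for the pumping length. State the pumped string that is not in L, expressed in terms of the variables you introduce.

Suppose for contradiction that L is regular, and let p be the pumping length.
Let q be a prime with q ≥ p+2 (infinitely many primes exist), and take w = a^q ∈ L with |w| = q ≥ p.
Write w = xyz as guaranteed by the lemma, with |xy| ≤ p and |y| > 0.
Then y = a^k for some k with 1 ≤ k ≤ p.
Since 1 ≤ k ≤ p, |xz| = q-k. Pump with i = q+1: |xy^{q+1}z| = (q-k)+(q+1)k = q+qk = q(1+k), which is composite (both factors ≥ 2). So xy^{q+1}z = a^{q(1+k)} ∉ L.
This is a contradiction; hence L is not regular.

a^{q(1+k)}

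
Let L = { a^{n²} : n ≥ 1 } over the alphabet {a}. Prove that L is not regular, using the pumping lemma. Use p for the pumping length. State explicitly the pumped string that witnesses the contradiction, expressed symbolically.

a^{p²+k}

Assume L is regular. Let p be the pumping length given by the pumping lemma.
Take w = a^{p²} ∈ L with |w| = p² ≥ p.
By the pumping lemma, w = xyz with |xy| ≤ p and |y| ≥ 1.
Then y = a^k for some k with 1 ≤ k ≤ p.
Pump with i = 2: xy^2z = a^{p²+k}. Since 1 ≤ k ≤ p, p² < p²+k ≤ p²+p < (p+1)², so p²+k lies strictly between consecutive squares and is not a perfect square. So xy^2z ∉ L.
This is a contradiction; hence L is not regular.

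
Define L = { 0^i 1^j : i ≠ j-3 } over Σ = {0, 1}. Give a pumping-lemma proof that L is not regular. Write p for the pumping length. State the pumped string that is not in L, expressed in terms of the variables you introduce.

0^{p+p!} 1^{p+p!+3}

Suppose for contradiction that L is regular, and let p be the pumping length.
Choose w = 0^p 1^{p+p!+3}. Since p ≠ (p+p!+3)-3 = p+p!, w ∈ L; and |w| ≥ p.
The pumping lemma gives a decomposition w = xyz where |xy| ≤ p and y is nonempty.
Since the first p symbols of w are all 0's and |xy| ≤ p, y lies entirely in the leading 0-block: y = 0^k for some k with 1 ≤ k ≤ p.
Since 1 ≤ k ≤ p, k divides p!; set t = 1 + p!/k. Then xy^t z has p + (p!/k)·k = p + p! copies of 0. Now the 0-count is p+p! and (1-count)-3 = (p+p!+3)-3 = p+p!, so i ≠ j-3 fails. So xy^t z = 0^{p+p!} 1^{p+p!+3} ∉ L.
This is a contradiction; hence L is not regular.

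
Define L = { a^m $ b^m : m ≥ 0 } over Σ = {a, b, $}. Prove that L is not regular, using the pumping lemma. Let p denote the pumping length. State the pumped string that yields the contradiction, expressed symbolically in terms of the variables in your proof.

Suppose for contradiction that L is regular, and let p be the pumping length.
Take w = a^p $ b^p ∈ L with |w| = 2p+1 ≥ p.
Write w = xyz as guaranteed by the lemma, with |xy| ≤ p and |y| ≥ 1.
The first p characters of w are a's, so xy (and hence y) consists only of a's. Write y = a^k, 1 ≤ k ≤ p.
Pump with i = 2: xy^2z = a^{p+k} $ b^p, which would require p+k = p. But k ≥ 1, so xy^2z ∉ L.
This is a contradiction; hence L is not regular.

a^{p+k} $ b^p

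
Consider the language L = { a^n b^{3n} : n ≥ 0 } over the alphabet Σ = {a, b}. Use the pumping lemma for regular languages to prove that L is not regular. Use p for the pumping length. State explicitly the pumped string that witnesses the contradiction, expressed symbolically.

a^{p+k} b^{3p}

Assume L is regular. Let p be the pumping length given by the pumping lemma.
Choose w = a^p b^{3p}, which is in L with |w| = 4p ≥ p.
By the pumping lemma, w = xyz with |xy| ≤ p and y is nonempty.
The first p characters of w are a's, so xy (and hence y) consists only of a's. Write y = a^k, 1 ≤ k ≤ p.
Pump with i = 2: xy^2z = a^{p+k} b^{3p}. For this to lie in L we would need 3p = 3(p+k), which forces k = 0. But k ≥ 1, so xy^2z ∉ L.
Contradiction. Therefore L is not regular.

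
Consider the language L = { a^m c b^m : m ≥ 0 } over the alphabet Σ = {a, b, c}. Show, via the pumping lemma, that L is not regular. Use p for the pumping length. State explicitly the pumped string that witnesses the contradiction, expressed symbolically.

a^{p+k} c b^p

Toward a contradiction, assume L is regular with pumping length p.
Take w = a^p c b^p ∈ L with |w| = 2p+1 ≥ p.
By the pumping lemma, w = xyz with |xy| ≤ p and |y| > 0.
The first p characters of w are a's, so xy (and hence y) consists only of a's. Write y = a^k, 1 ≤ k ≤ p.
Pump with i = 2: xy^2z = a^{p+k} c b^p, which would require p+k = p. But k ≥ 1, so xy^2z ∉ L.
Contradiction. Therefore L is not regular.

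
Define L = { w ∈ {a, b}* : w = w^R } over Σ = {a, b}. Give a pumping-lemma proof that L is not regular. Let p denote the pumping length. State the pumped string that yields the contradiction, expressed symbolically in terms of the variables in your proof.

a^{p+k} b a^p

Suppose for contradiction that L is regular, and let p be the pumping length.
Take w = a^p b a^p, a palindrome of length 2p+1 ≥ p.
By the pumping lemma, w = xyz with |xy| ≤ p and |y| > 0.
Since the first p symbols of w are all a's and |xy| ≤ p, y lies entirely in the leading a-block: y = a^k for some k with 1 ≤ k ≤ p.
Pump with i = 2: xy^2z = a^{p+k} b a^p. Its reverse is a^p b a^{p+k}, which differs from xy^2z since k ≥ 1. So xy^2z is not a palindrome and xy^2z ∉ L.
This contradicts the pumping lemma, so L is not regular.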